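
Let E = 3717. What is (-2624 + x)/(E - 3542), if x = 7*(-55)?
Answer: -3009/175 ≈ -17.194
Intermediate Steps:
x = -385
(-2624 + x)/(E - 3542) = (-2624 - 385)/(3717 - 3542) = -3009/175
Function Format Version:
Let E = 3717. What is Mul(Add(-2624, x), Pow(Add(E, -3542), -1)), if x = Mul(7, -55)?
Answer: Rational(-3009, 175) ≈ -17.194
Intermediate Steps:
x = -385
Mul(Add(-2624, x), Pow(Add(E, -3542), -1)) = Mul(Add(-2624, -385), Pow(Add(3717, -3542), -1)) = Mul(-3009, Pow(175, -1)) = Mul(-3009, Rational(1, 175)) = Rational(-3009, 175)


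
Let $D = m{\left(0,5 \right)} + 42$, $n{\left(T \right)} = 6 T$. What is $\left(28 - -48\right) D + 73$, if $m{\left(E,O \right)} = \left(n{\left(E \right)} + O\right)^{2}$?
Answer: $5165$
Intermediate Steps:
$m{\left(E,O \right)} = \left(O + 6 E\right)^{2}$ ($m{\left(E,O \right)} = \left(6 E + O\right)^{2} = \left(O + 6 E\right)^{2}$)
$D = 67$ ($D = \left(5 + 6 \cdot 0\right)^{2} + 42 = \left(5 + 0\right)^{2} + 42 = 5^{2} + 42 = 25 + 42 = 67$)
$\left(28 - -48\right) D + 73 = \left(28 - -48\right) 67 + 73 = \left(28 + 48\right) 67 + 73 = 76 \cdot 67 + 73 = 5092 + 73 = 5165$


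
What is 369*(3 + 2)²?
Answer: 9225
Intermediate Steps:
369*(3 + 2)² = 369*5² = 369*25 = 9225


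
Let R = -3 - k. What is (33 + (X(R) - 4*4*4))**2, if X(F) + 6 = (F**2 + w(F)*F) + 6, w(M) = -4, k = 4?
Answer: 2116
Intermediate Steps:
R = -7 (R = -3 - 1*4 = -3 - 4 = -7)
X(F) = F**2 - 4*F (X(F) = -6 + ((F**2 - 4*F) + 6) = -6 + (6 + F**2 - 4*F) = F**2 - 4*F)
(33 + (X(R) - 4*4*4))**2 = (33 + (-7*(-4 - 7) - 4*4*4))**2 = (33 + (-7*(-11) - 16*4))**2 = (33 + (77 - 64))**2 = (33 + 13)**2 = 46**2 = 2116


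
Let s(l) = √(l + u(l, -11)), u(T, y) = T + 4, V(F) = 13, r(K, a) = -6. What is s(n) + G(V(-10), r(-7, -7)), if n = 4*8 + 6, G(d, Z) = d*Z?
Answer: -78 + 4*√5 ≈ -69.056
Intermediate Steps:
u(T, y) = 4 + T
G(d, Z) = Z*d
n = 38 (n = 32 + 6 = 38)
s(l) = √(4 + 2*l) (s(l) = √(l + (4 + l)) = √(4 + 2*l))
s(n) + G(V(-10), r(-7, -7)) = √(4 + 2*38) - 6*13 = √(4 + 76) - 78 = √80 - 78 = 4*√5 - 78 = -78 + 4*√5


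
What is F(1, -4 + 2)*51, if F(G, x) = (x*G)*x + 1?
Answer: 255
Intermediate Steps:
F(G, x) = 1 + G*x² (F(G, x) = (G*x)*x + 1 = G*x² + 1 = 1 + G*x²)
F(1, -4 + 2)*51 = (1 + 1*(-4 + 2)²)*51 = (1 + 1*(-2)²)*51 = (1 + 1*4)*51 = (1 + 4)*51 = 5*51 = 255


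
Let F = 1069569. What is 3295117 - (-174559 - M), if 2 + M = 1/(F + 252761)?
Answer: 4588054020421/1322330 ≈ 3.4697e+6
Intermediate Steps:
M = -2644659/1322330 (M = -2 + 1/(1069569 + 252761) = -2 + 1/1322330 = -2644659/1322330 ≈ -2.0000)
3295117 - (-174559 - M) = 3295117 - (-174559 - 1*(-2644659/1322330)) = 3295117 - (-174559 + 2644659/1322330) = 3295117 - 1*(-230821957811/1322330) = 3295117 + 230821957811/1322330 = 4588054020421/1322330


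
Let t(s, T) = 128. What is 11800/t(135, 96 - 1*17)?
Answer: 1475/16 ≈ 92.188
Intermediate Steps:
11800/t(135, 96 - 1*17) = 11800/128 = 11800*(1/128) = 1475/16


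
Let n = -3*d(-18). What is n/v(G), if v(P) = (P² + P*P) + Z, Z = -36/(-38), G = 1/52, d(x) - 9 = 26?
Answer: -539448/4871 ≈ -110.75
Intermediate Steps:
d(x) = 35 (d(x) = 9 + 26 = 35)
G = 1/52 ≈ 0.019231
Z = 18/19 (Z = -36*(-1/38) = 18/19 ≈ 0.94737)
v(P) = 18/19 + 2*P² (v(P) = (P² + P*P) + 18/19 = (P² + P²) + 18/19 = 2*P² + 18/19 = 18/19 + 2*P²)
n = -105 (n = -3*35 = -105)
n/v(G) = -105/(18/19 + 2*(1/52)²) = -105/(18/19 + 2*(1/2704)) = -105/(18/19 + 1/1352) = -105/24355/25688 = -105*25688/24355 = -539448/4871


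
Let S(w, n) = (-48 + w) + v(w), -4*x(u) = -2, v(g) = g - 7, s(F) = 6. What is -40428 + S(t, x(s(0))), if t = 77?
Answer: -40329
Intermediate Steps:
v(g) = -7 + g
x(u) = ½ (x(u) = -¼*(-2) = ½)
S(w, n) = -55 + 2*w (S(w, n) = (-48 + w) + (-7 + w) = -55 + 2*w)
-40428 + S(t, x(s(0))) = -40428 + (-55 + 2*77) = -40428 + (-55 + 154) = -40428 + 99 = -40329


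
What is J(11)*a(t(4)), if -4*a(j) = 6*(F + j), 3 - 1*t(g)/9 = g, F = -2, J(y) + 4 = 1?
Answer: -99/2 ≈ -49.500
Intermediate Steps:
J(y) = -3 (J(y) = -4 + 1 = -3)
t(g) = 27 - 9*g
a(j) = 3 - 3*j/2 (a(j) = -3*(-2 + j)/2 = -(-12 + 6*j)/4 = 3 - 3*j/2)
J(11)*a(t(4)) = -3*(3 - 3*(27 - 9*4)/2) = -3*(3 - 3*(27 - 36)/2) = -3*(3 - 3/2*(-9)) = -3*(3 + 27/2) = -3*33/2 = -99/2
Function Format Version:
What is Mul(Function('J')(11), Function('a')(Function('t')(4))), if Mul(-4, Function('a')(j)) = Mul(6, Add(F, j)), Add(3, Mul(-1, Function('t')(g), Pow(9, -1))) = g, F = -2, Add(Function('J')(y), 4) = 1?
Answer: Rational(-99, 2) ≈ -49.500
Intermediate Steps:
Function('J')(y) = -3 (Function('J')(y) = Add(-4, 1) = -3)
Function('t')(g) = Add(27, Mul(-9, g))
Function('a')(j) = Add(3, Mul(Rational(-3, 2), j)) (Function('a')(j) = Mul(Rational(-1, 4), Mul(6, Add(-2, j))) = Mul(Rational(-1, 4), Add(-12, Mul(6, j))) = Add(3, Mul(Rational(-3, 2), j)))
Mul(Function('J')(11), Function('a')(Function('t')(4))) = Mul(-3, Add(3, Mul(Rational(-3, 2), Add(27, Mul(-9, 4))))) = Mul(-3, Add(3, Mul(Rational(-3, 2), Add(27, -36)))) = Mul(-3, Add(3, Mul(Rational(-3, 2), -9))) = Mul(-3, Add(3, Rational(27, 2))) = Mul(-3, Rational(33, 2)) = Rational(-99, 2)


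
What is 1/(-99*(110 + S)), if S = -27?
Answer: -1/8217 ≈ -0.00012170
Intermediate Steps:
1/(-99*(110 + S)) = 1/(-99*(110 - 27)) = 1/(-99*83) = 1/(-8217) = -1/8217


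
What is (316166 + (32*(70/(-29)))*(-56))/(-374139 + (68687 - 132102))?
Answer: -4647127/6344533 ≈ -0.73246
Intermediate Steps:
(316166 + (32*(70/(-29)))*(-56))/(-374139 + (68687 - 132102)) = (316166 + (32*(70*(-1/29)))*(-56))/(-374139 - 63415) = (316166 + (32*(-70/29))*(-56))/(-437554) = (316166 - 2240/29*(-56))*(-1/437554) = (316166 + 125440/29)*(-1/437554) = (9294254/29)*(-1/437554) = -4647127/6344533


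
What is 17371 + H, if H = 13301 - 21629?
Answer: 9043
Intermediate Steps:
H = -8328
17371 + H = 17371 - 8328 = 9043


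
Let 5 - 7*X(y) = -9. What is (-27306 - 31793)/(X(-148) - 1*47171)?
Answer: 59099/47169 ≈ 1.2529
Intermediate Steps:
X(y) = 2 (X(y) = 5/7 - ⅐*(-9) = 5/7 + 9/7 = 2)
(-27306 - 31793)/(X(-148) - 1*47171) = (-27306 - 31793)/(2 - 1*47171) = -59099/(2 - 47171) = -59099/(-47169) = -59099*(-1/47169) = 59099/47169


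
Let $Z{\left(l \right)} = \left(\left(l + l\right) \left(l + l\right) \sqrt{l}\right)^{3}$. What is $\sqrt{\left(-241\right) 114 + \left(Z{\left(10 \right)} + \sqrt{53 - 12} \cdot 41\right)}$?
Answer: $\sqrt{-27474 + 41 \sqrt{41} + 640000000 \sqrt{10}} \approx 44987.0$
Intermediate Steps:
$Z{\left(l \right)} = 64 l^{\frac{15}{2}}$ ($Z{\left(l \right)} = \left(2 l 2 l \sqrt{l}\right)^{3} = \left(4 l^{2} \sqrt{l}\right)^{3} = \left(4 l^{\frac{5}{2}}\right)^{3} = 64 l^{\frac{15}{2}}$)
$\sqrt{\left(-241\right) 114 + \left(Z{\left(10 \right)} + \sqrt{53 - 12} \cdot 41\right)} = \sqrt{\left(-241\right) 114 + \left(64 \cdot 10^{\frac{15}{2}} + \sqrt{53 - 12} \cdot 41\right)} = \sqrt{-27474 + \left(64 \cdot 10000000 \sqrt{10} + \sqrt{41} \cdot 41\right)} = \sqrt{-27474 + \left(640000000 \sqrt{10} + 41 \sqrt{41}\right)} = \sqrt{-27474 + \left(41 \sqrt{41} + 640000000 \sqrt{10}\right)} = \sqrt{-27474 + 41 \sqrt{41} + 640000000 \sqrt{10}}$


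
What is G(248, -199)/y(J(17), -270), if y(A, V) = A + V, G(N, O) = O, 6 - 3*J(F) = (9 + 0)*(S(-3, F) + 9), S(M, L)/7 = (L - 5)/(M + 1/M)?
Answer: 995/1097 ≈ 0.90702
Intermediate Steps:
S(M, L) = 7*(-5 + L)/(M + 1/M) (S(M, L) = 7*((L - 5)/(M + 1/M)) = 7*((-5 + L)/(M + 1/M)) = 7*(-5 + L)/(M + 1/M))
J(F) = -113/2 + 63*F/10 (J(F) = 2 - (9 + 0)*(7*(-3)*(-5 + F)/(1 + (-3)**2) + 9)/3 = 2 - 3*(7*(-3)*(-5 + F)/(1 + 9) + 9) = 2 - 3*(7*(-3)*(-5 + F)/10 + 9) = 2 - 3*(7*(-3)*(1/10)*(-5 + F) + 9) = 2 - 3*((21/2 - 21*F/10) + 9) = 2 - 3*(39/2 - 21*F/10) = 2 - (351/2 - 189*F/10)/3 = 2 + (-117/2 + 63*F/10) = -113/2 + 63*F/10)
G(248, -199)/y(J(17), -270) = -199/((-113/2 + (63/10)*17) - 270) = -199/((-113/2 + 1071/10) - 270) = -199/(253/5 - 270) = -199/(-1097/5) = -199*(-5/1097) = 995/1097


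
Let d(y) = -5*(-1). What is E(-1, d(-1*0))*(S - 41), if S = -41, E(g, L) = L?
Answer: -410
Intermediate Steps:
d(y) = 5
E(-1, d(-1*0))*(S - 41) = 5*(-41 - 41) = 5*(-82) = -410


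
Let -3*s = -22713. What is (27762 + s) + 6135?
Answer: 41468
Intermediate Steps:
s = 7571 (s = -⅓*(-22713) = 7571)
(27762 + s) + 6135 = (27762 + 7571) + 6135 = 35333 + 6135 = 41468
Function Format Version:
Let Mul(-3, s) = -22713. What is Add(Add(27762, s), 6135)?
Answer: 41468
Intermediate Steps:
s = 7571 (s = Mul(Rational(-1, 3), -22713) = 7571)
Add(Add(27762, s), 6135) = Add(Add(27762, 7571), 6135) = Add(35333, 6135) = 41468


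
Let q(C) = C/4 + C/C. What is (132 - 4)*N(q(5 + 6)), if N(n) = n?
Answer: 480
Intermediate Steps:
q(C) = 1 + C/4 (q(C) = C*(¼) + 1 = C/4 + 1 = 1 + C/4)
(132 - 4)*N(q(5 + 6)) = (132 - 4)*(1 + (5 + 6)/4) = 128*(1 + (¼)*11) = 128*(1 + 11/4) = 128*(15/4) = 480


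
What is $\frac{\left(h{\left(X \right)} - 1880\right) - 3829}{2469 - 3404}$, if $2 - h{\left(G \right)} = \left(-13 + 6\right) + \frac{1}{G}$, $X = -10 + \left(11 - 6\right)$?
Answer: $\frac{28499}{4675} \approx 6.096$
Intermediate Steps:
$X = -5$ ($X = -10 + 5 = -5$)
$h{\left(G \right)} = 9 - \frac{1}{G}$ ($h{\left(G \right)} = 2 - \left(\left(-13 + 6\right) + \frac{1}{G}\right) = 2 - \left(-7 + \frac{1}{G}\right) = 2 + \left(7 - \frac{1}{G}\right) = 9 - \frac{1}{G}$)
$\frac{\left(h{\left(X \right)} - 1880\right) - 3829}{2469 - 3404} = \frac{\left(\left(9 - \frac{1}{-5}\right) - 1880\right) - 3829}{2469 - 3404} = \frac{\left(\left(9 - - \frac{1}{5}\right) - 1880\right) - 3829}{-935} = \left(\left(\left(9 + \frac{1}{5}\right) - 1880\right) - 3829\right) \left(- \frac{1}{935}\right) = \left(\left(\frac{46}{5} - 1880\right) - 3829\right) \left(- \frac{1}{935}\right) = \left(- \frac{9354}{5} - 3829\right) \left(- \frac{1}{935}\right) = \left(- \frac{28499}{5}\right) \left(- \frac{1}{935}\right) = \frac{28499}{4675}$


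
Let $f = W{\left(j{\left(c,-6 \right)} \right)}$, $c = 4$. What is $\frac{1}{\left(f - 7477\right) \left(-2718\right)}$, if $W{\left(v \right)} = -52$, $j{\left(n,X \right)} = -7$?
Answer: $\frac{1}{20463822} \approx 4.8867 \cdot 10^{-8}$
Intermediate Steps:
$f = -52$
$\frac{1}{\left(f - 7477\right) \left(-2718\right)} = \frac{1}{\left(-52 - 7477\right) \left(-2718\right)} = \frac{1}{-7529} \left(- \frac{1}{2718}\right) = \left(- \frac{1}{7529}\right) \left(- \frac{1}{2718}\right) = \frac{1}{20463822}$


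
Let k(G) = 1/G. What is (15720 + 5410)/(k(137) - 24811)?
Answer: -1447405/1699553 ≈ -0.85164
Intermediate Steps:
(15720 + 5410)/(k(137) - 24811) = (15720 + 5410)/(1/137 - 24811) = 21130/(1/137 - 24811) = 21130/(-3399106/137) = 21130*(-137/3399106) = -1447405/1699553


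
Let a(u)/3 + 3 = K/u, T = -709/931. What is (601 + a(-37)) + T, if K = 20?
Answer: 20310531/34447 ≈ 589.62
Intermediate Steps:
T = -709/931 (T = -709*1/931 = -709/931 ≈ -0.76155)
a(u) = -9 + 60/u (a(u) = -9 + 3*(20/u) = -9 + 60/u)
(601 + a(-37)) + T = (601 + (-9 + 60/(-37))) - 709/931 = (601 + (-9 + 60*(-1/37))) - 709/931 = (601 + (-9 - 60/37)) - 709/931 = (601 - 393/37) - 709/931 = 21844/37 - 709/931 = 20310531/34447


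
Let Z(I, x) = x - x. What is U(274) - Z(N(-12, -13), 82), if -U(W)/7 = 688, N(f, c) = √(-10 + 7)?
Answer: -4816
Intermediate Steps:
N(f, c) = I*√3 (N(f, c) = √(-3) = I*√3)
U(W) = -4816 (U(W) = -7*688 = -4816)
Z(I, x) = 0
U(274) - Z(N(-12, -13), 82) = -4816 - 1*0 = -4816 + 0 = -4816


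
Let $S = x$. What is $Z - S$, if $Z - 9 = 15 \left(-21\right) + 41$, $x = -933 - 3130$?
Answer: $3798$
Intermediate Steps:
$x = -4063$
$S = -4063$
$Z = -265$ ($Z = 9 + \left(15 \left(-21\right) + 41\right) = 9 + \left(-315 + 41\right) = 9 - 274 = -265$)
$Z - S = -265 - -4063 = -265 + 4063 = 3798$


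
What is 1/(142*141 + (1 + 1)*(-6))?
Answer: 1/20010 ≈ 4.9975e-5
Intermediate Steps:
1/(142*141 + (1 + 1)*(-6)) = 1/(20022 + 2*(-6)) = 1/(20022 - 12) = 1/20010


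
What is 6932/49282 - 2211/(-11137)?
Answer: 93082093/274426817 ≈ 0.33919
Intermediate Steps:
6932/49282 - 2211/(-11137) = 6932*(1/49282) - 2211*(-1/11137) = 3466/24641 + 2211/11137 = 93082093/274426817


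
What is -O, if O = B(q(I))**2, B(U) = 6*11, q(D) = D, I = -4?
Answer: -4356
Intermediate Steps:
B(U) = 66
O = 4356 (O = 66**2 = 4356)
-O = -1*4356 = -4356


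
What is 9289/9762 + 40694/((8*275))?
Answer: 104422657/5369100 ≈ 19.449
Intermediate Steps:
9289/9762 + 40694/((8*275)) = 9289*(1/9762) + 40694/2200 = 9289/9762 + 40694*(1/2200) = 9289/9762 + 20347/1100 = 104422657/5369100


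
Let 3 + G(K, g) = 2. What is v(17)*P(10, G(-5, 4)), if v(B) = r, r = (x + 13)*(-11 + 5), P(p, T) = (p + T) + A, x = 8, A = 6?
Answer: -1890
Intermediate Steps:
G(K, g) = -1 (G(K, g) = -3 + 2 = -1)
P(p, T) = 6 + T + p (P(p, T) = (p + T) + 6 = (T + p) + 6 = 6 + T + p)
r = -126 (r = (8 + 13)*(-11 + 5) = 21*(-6) = -126)
v(B) = -126
v(17)*P(10, G(-5, 4)) = -126*(6 - 1 + 10) = -126*15 = -1890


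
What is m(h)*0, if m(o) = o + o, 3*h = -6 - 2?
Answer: 0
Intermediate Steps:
h = -8/3 (h = (-6 - 2)/3 = (1/3)*(-8) = -8/3 ≈ -2.6667)
m(o) = 2*o
m(h)*0 = (2*(-8/3))*0 = -16/3*0 = 0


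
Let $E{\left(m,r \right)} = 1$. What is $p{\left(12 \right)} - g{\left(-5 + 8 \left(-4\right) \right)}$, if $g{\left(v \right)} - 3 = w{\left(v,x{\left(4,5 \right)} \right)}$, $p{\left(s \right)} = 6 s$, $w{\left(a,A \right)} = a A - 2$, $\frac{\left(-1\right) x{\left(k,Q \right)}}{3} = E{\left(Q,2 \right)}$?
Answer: $-40$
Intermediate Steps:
$x{\left(k,Q \right)} = -3$ ($x{\left(k,Q \right)} = \left(-3\right) 1 = -3$)
$w{\left(a,A \right)} = -2 + A a$ ($w{\left(a,A \right)} = A a - 2 = -2 + A a$)
$g{\left(v \right)} = 1 - 3 v$ ($g{\left(v \right)} = 3 - \left(2 + 3 v\right) = 1 - 3 v$)
$p{\left(12 \right)} - g{\left(-5 + 8 \left(-4\right) \right)} = 6 \cdot 12 - \left(1 - 3 \left(-5 + 8 \left(-4\right)\right)\right) = 72 - \left(1 - 3 \left(-5 - 32\right)\right) = 72 - \left(1 - -111\right) = 72 - \left(1 + 111\right) = 72 - 112 = -40$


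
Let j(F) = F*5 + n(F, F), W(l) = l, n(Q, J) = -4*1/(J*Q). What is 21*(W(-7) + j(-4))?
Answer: -2289/4 ≈ -572.25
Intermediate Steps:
n(Q, J) = -4/(J*Q) (n(Q, J) = -4*1/(J*Q) = -4/(J*Q))
j(F) = -4/F² + 5*F (j(F) = F*5 - 4/(F*F) = 5*F - 4/F² = -4/F² + 5*F)
21*(W(-7) + j(-4)) = 21*(-7 + (-4/(-4)² + 5*(-4))) = 21*(-7 + (-4*1/16 - 20)) = 21*(-7 + (-¼ - 20)) = 21*(-7 - 81/4) = 21*(-109/4) = -2289/4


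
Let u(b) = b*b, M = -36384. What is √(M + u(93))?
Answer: 43*I*√15 ≈ 166.54*I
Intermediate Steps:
u(b) = b²
√(M + u(93)) = √(-36384 + 93²) = √(-36384 + 8649) = √(-27735) = 43*I*√15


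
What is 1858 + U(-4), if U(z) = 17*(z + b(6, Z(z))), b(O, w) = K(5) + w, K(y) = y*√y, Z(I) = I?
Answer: 1722 + 85*√5 ≈ 1912.1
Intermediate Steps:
K(y) = y^(3/2)
b(O, w) = w + 5*√5 (b(O, w) = 5^(3/2) + w = 5*√5 + w = w + 5*√5)
U(z) = 34*z + 85*√5 (U(z) = 17*(z + (z + 5*√5)) = 17*(2*z + 5*√5) = 34*z + 85*√5)
1858 + U(-4) = 1858 + (34*(-4) + 85*√5) = 1858 + (-136 + 85*√5) = 1722 + 85*√5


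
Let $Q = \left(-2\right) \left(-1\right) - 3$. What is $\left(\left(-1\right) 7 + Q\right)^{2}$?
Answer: $64$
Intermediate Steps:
$Q = -1$ ($Q = 2 - 3 = -1$)
$\left(\left(-1\right) 7 + Q\right)^{2} = \left(\left(-1\right) 7 - 1\right)^{2} = \left(-7 - 1\right)^{2} = \left(-8\right)^{2} = 64$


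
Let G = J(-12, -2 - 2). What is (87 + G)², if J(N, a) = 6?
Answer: 8649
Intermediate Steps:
G = 6
(87 + G)² = (87 + 6)² = 93² = 8649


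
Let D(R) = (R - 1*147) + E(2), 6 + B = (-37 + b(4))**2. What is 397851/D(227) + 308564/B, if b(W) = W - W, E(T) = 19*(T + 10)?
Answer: 637308625/419804 ≈ 1518.1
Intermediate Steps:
E(T) = 190 + 19*T (E(T) = 19*(10 + T) = 190 + 19*T)
b(W) = 0
B = 1363 (B = -6 + (-37 + 0)**2 = -6 + (-37)**2 = -6 + 1369 = 1363)
D(R) = 81 + R (D(R) = (R - 1*147) + (190 + 19*2) = (R - 147) + (190 + 38) = (-147 + R) + 228 = 81 + R)
397851/D(227) + 308564/B = 397851/(81 + 227) + 308564/1363 = 397851/308 + 308564*(1/1363) = 397851*(1/308) + 308564/1363 = 397851/308 + 308564/1363 = 637308625/419804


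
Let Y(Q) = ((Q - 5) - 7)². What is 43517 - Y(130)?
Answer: 29593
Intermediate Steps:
Y(Q) = (-12 + Q)² (Y(Q) = ((-5 + Q) - 7)² = (-12 + Q)²)
43517 - Y(130) = 43517 - (-12 + 130)² = 43517 - 1*118² = 43517 - 1*13924 = 43517 - 13924 = 29593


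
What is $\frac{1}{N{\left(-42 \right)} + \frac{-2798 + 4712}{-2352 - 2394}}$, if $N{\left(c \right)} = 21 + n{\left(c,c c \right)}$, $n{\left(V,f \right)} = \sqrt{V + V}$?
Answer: $\frac{3221743}{79496617} - \frac{625681 i \sqrt{21}}{158993234} \approx 0.040527 - 0.018034 i$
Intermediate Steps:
$n{\left(V,f \right)} = \sqrt{2} \sqrt{V}$ ($n{\left(V,f \right)} = \sqrt{2 V} = \sqrt{2} \sqrt{V}$)
$N{\left(c \right)} = 21 + \sqrt{2} \sqrt{c}$
$\frac{1}{N{\left(-42 \right)} + \frac{-2798 + 4712}{-2352 - 2394}} = \frac{1}{\left(21 + \sqrt{2} \sqrt{-42}\right) + \frac{-2798 + 4712}{-2352 - 2394}} = \frac{1}{\left(21 + \sqrt{2} i \sqrt{42}\right) + \frac{1914}{-4746}} = \frac{1}{\left(21 + 2 i \sqrt{21}\right) + 1914 \left(- \frac{1}{4746}\right)} = \frac{1}{\left(21 + 2 i \sqrt{21}\right) - \frac{319}{791}} = \frac{1}{\frac{16292}{791} + 2 i \sqrt{21}}$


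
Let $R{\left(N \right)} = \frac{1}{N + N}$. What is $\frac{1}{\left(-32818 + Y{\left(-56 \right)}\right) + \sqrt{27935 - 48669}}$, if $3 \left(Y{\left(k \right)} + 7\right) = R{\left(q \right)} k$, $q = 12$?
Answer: $- \frac{1329444}{43640873039} - \frac{81 i \sqrt{20734}}{87281746078} \approx -3.0463 \cdot 10^{-5} - 1.3363 \cdot 10^{-7} i$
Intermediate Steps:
$R{\left(N \right)} = \frac{1}{2 N}$
$Y{\left(k \right)} = -7 + \frac{k}{72}$ ($Y{\left(k \right)} = -7 + \frac{\frac{1}{2 \cdot 12} k}{3} = -7 + \frac{\frac{1}{2} \cdot \frac{1}{12} k}{3} = -7 + \frac{\frac{1}{24} k}{3} = -7 + \frac{k}{72}$)
$\frac{1}{\left(-32818 + Y{\left(-56 \right)}\right) + \sqrt{27935 - 48669}} = \frac{1}{\left(-32818 + \left(-7 + \frac{1}{72} \left(-56\right)\right)\right) + \sqrt{27935 - 48669}} = \frac{1}{\left(-32818 - \frac{70}{9}\right) + \sqrt{-20734}} = \frac{1}{\left(-32818 - \frac{70}{9}\right) + i \sqrt{20734}} = \frac{1}{- \frac{295432}{9} + i \sqrt{20734}}$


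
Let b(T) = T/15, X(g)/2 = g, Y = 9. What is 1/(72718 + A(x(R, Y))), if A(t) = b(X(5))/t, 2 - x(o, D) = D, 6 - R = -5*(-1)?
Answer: 21/1527076 ≈ 1.3752e-5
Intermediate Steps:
R = 1 (R = 6 - (-5)*(-1) = 6 - 1*5 = 6 - 5 = 1)
x(o, D) = 2 - D
X(g) = 2*g
b(T) = T/15 (b(T) = T*(1/15) = T/15)
A(t) = 2/(3*t) (A(t) = ((2*5)/15)/t = ((1/15)*10)/t = 2/(3*t))
1/(72718 + A(x(R, Y))) = 1/(72718 + 2/(3*(2 - 1*9))) = 1/(72718 + 2/(3*(2 - 9))) = 1/(72718 + (⅔)/(-7)) = 1/(72718 + (⅔)*(-⅐)) = 1/(72718 - 2/21) = 1/(1527076/21) = 21/1527076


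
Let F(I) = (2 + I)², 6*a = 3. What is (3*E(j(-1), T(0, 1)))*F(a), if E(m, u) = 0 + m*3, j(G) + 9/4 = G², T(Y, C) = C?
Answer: -1125/16 ≈ -70.313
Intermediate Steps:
a = ½ (a = (⅙)*3 = ½ ≈ 0.50000)
j(G) = -9/4 + G²
E(m, u) = 3*m (E(m, u) = 0 + 3*m = 3*m)
(3*E(j(-1), T(0, 1)))*F(a) = (3*(3*(-9/4 + (-1)²)))*(2 + ½)² = (3*(3*(-9/4 + 1)))*(5/2)² = (3*(3*(-5/4)))*(25/4) = (3*(-15/4))*(25/4) = -45/4*25/4 = -1125/16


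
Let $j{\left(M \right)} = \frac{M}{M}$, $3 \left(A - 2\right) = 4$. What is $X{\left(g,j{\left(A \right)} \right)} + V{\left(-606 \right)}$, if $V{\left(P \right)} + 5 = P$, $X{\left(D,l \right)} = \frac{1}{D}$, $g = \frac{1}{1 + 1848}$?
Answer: $1238$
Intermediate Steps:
$A = \frac{10}{3}$ ($A = 2 + \frac{1}{3} \cdot 4 = 2 + \frac{4}{3} = \frac{10}{3} \approx 3.3333$)
$g = \frac{1}{1849} \approx 0.00054083$
$j{\left(M \right)} = 1$
$V{\left(P \right)} = -5 + P$
$X{\left(g,j{\left(A \right)} \right)} + V{\left(-606 \right)} = \frac{1}{\frac{1}{1849}} - 611 = 1849 - 611 = 1238$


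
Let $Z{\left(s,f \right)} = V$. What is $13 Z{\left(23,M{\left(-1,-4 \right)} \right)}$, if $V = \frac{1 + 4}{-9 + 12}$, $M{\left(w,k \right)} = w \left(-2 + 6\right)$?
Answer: $\frac{65}{3} \approx 21.667$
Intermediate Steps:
$M{\left(w,k \right)} = 4 w$ ($M{\left(w,k \right)} = w 4 = 4 w$)
$V = \frac{5}{3} \approx 1.6667$
$Z{\left(s,f \right)} = \frac{5}{3}$
$13 Z{\left(23,M{\left(-1,-4 \right)} \right)} = 13 \cdot \frac{5}{3} = \frac{65}{3}$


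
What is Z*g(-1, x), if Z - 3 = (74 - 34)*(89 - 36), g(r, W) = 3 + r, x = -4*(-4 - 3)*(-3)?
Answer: 4246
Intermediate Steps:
x = -84 (x = -4*(-7)*(-3) = 28*(-3) = -84)
Z = 2123 (Z = 3 + (74 - 34)*(89 - 36) = 3 + 40*53 = 3 + 2120 = 2123)
Z*g(-1, x) = 2123*(3 - 1) = 2123*2 = 4246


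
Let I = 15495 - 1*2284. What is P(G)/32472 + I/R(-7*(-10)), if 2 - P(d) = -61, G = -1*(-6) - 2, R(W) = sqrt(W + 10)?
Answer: 7/3608 + 13211*sqrt(5)/20 ≈ 1477.0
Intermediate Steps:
R(W) = sqrt(10 + W)
G = 4 (G = 6 - 2 = 4)
P(d) = 63 (P(d) = 2 - 1*(-61) = 2 + 61 = 63)
I = 13211 (I = 15495 - 2284 = 13211)
P(G)/32472 + I/R(-7*(-10)) = 63/32472 + 13211/(sqrt(10 - 7*(-10))) = 63*(1/32472) + 13211/(sqrt(10 + 70)) = 7/3608 + 13211/(sqrt(80)) = 7/3608 + 13211/((4*sqrt(5))) = 7/3608 + 13211*(sqrt(5)/20) = 7/3608 + 13211*sqrt(5)/20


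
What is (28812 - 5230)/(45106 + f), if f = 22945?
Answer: 23582/68051 ≈ 0.34653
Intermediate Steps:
(28812 - 5230)/(45106 + f) = (28812 - 5230)/(45106 + 22945) = 23582/68051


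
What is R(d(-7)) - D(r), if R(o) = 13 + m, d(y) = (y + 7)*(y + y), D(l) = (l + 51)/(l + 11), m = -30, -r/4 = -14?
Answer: -1246/67 ≈ -18.597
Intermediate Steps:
r = 56 (r = -4*(-14) = 56)
D(l) = (51 + l)/(11 + l)
d(y) = 2*y*(7 + y) (d(y) = (7 + y)*(2*y) = 2*y*(7 + y))
R(o) = -17 (R(o) = 13 - 30 = -17)
R(d(-7)) - D(r) = -17 - (51 + 56)/(11 + 56) = -17 - 107/67 = -1246/67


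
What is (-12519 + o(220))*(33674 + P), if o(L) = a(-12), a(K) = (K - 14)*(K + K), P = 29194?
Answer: -747814860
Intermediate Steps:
a(K) = 2*K*(-14 + K) (a(K) = (-14 + K)*(2*K) = 2*K*(-14 + K))
o(L) = 624 (o(L) = 2*(-12)*(-14 - 12) = 2*(-12)*(-26) = 624)
(-12519 + o(220))*(33674 + P) = (-12519 + 624)*(33674 + 29194) = -11895*62868 = -747814860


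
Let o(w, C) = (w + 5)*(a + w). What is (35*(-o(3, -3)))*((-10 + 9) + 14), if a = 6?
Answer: -32760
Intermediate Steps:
o(w, C) = (5 + w)*(6 + w) (o(w, C) = (w + 5)*(6 + w) = (5 + w)*(6 + w))
(35*(-o(3, -3)))*((-10 + 9) + 14) = (35*(-(30 + 3² + 11*3)))*((-10 + 9) + 14) = (35*(-(30 + 9 + 33)))*(-1 + 14) = (35*(-1*72))*13 = (35*(-72))*13 = -2520*13 = -32760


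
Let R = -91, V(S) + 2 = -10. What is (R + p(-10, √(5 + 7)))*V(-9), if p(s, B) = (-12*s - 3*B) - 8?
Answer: -252 + 72*√3 ≈ -127.29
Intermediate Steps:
V(S) = -12 (V(S) = -2 - 10 = -12)
p(s, B) = -8 - 12*s - 3*B
(R + p(-10, √(5 + 7)))*V(-9) = (-91 + (-8 - 12*(-10) - 3*√(5 + 7)))*(-12) = (-91 + (-8 + 120 - 6*√3))*(-12) = (-91 + (112 - 6*√3))*(-12) = (21 - 6*√3)*(-12) = -252 + 72*√3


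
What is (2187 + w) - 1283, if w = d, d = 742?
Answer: 1646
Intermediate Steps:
w = 742
(2187 + w) - 1283 = (2187 + 742) - 1283 = 2929 - 1283 = 1646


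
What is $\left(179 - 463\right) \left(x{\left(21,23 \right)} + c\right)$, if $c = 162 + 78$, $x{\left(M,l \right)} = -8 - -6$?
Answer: $-67592$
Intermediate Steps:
$x{\left(M,l \right)} = -2$ ($x{\left(M,l \right)} = -8 + 6 = -2$)
$c = 240$
$\left(179 - 463\right) \left(x{\left(21,23 \right)} + c\right) = \left(179 - 463\right) \left(-2 + 240\right) = \left(-284\right) 238 = -67592$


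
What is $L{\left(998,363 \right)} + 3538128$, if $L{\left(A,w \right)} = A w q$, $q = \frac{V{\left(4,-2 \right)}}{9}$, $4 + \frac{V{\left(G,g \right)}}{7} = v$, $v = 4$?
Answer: $3538128$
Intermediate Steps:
$V{\left(G,g \right)} = 0$ ($V{\left(G,g \right)} = -28 + 7 \cdot 4 = -28 + 28 = 0$)
$q = 0$ ($q = \frac{0}{9} = 0 \cdot \frac{1}{9} = 0$)
$L{\left(A,w \right)} = 0$ ($L{\left(A,w \right)} = A w 0 = 0$)
$L{\left(998,363 \right)} + 3538128 = 0 + 3538128 = 3538128$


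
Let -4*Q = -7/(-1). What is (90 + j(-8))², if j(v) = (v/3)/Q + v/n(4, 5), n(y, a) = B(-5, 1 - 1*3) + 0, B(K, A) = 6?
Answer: 3587236/441 ≈ 8134.3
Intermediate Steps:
Q = -7/4 (Q = -(-7)/(4*(-1)) = -(-7)*(-1)/4 = -¼*7 = -7/4 ≈ -1.7500)
n(y, a) = 6 (n(y, a) = 6 + 0 = 6)
j(v) = -v/42 (j(v) = (v/3)/(-7/4) + v/6 = (v*(⅓))*(-4/7) + v*(⅙) = (v/3)*(-4/7) + v/6 = -4*v/21 + v/6 = -v/42)
(90 + j(-8))² = (90 - 1/42*(-8))² = (90 + 4/21)² = (1894/21)² = 3587236/441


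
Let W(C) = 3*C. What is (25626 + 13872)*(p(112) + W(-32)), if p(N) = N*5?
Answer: 18327072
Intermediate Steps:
p(N) = 5*N
(25626 + 13872)*(p(112) + W(-32)) = (25626 + 13872)*(5*112 + 3*(-32)) = 39498*(560 - 96) = 39498*464 = 18327072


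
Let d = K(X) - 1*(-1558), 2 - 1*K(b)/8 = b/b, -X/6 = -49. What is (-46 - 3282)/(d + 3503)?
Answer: -3328/5069 ≈ -0.65654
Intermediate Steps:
X = 294 (X = -6*(-49) = 294)
K(b) = 8 (K(b) = 16 - 8*b/b = 16 - 8*1 = 16 - 8 = 8)
d = 1566 (d = 8 - 1*(-1558) = 8 + 1558 = 1566)
(-46 - 3282)/(d + 3503) = (-46 - 3282)/(1566 + 3503) = -3328/5069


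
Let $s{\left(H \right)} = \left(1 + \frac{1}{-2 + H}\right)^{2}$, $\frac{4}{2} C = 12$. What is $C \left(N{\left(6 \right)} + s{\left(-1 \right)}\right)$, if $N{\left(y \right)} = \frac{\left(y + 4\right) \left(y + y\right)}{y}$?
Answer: $\frac{368}{3} \approx 122.67$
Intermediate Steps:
$C = 6$ ($C = \frac{1}{2} \cdot 12 = 6$)
$N{\left(y \right)} = 8 + 2 y$ ($N{\left(y \right)} = \frac{\left(4 + y\right) 2 y}{y} = \frac{2 y \left(4 + y\right)}{y} = 8 + 2 y$)
$C \left(N{\left(6 \right)} + s{\left(-1 \right)}\right) = 6 \left(\left(8 + 2 \cdot 6\right) + \frac{\left(-1 - 1\right)^{2}}{\left(-2 - 1\right)^{2}}\right) = 6 \left(\left(8 + 12\right) + \frac{\left(-2\right)^{2}}{9}\right) = 6 \left(20 + 4 \cdot \frac{1}{9}\right) = 6 \left(20 + \frac{4}{9}\right) = 6 \cdot \frac{184}{9} = \frac{368}{3}$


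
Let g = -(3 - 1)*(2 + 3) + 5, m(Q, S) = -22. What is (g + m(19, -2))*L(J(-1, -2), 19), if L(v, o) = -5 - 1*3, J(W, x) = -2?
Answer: 216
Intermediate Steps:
L(v, o) = -8 (L(v, o) = -5 - 3 = -8)
g = -5 (g = -2*5 + 5 = -1*10 + 5 = -10 + 5 = -5)
(g + m(19, -2))*L(J(-1, -2), 19) = (-5 - 22)*(-8) = -27*(-8) = 216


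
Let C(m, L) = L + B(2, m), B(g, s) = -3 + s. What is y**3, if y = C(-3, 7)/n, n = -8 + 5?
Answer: -1/27 ≈ -0.037037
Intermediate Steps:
C(m, L) = -3 + L + m (C(m, L) = L + (-3 + m) = -3 + L + m)
n = -3
y = -1/3 (y = (-3 + 7 - 3)/(-3) = 1*(-1/3) = -1/3 ≈ -0.33333)
y**3 = (-1/3)**3 = -1/27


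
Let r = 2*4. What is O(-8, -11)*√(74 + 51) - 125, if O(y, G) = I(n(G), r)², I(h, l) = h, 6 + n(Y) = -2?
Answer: -125 + 320*√5 ≈ 590.54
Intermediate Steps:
r = 8
n(Y) = -8 (n(Y) = -6 - 2 = -8)
O(y, G) = 64 (O(y, G) = (-8)² = 64)
O(-8, -11)*√(74 + 51) - 125 = 64*√(74 + 51) - 125 = 64*√125 - 125 = 64*(5*√5) - 125 = 320*√5 - 125 = -125 + 320*√5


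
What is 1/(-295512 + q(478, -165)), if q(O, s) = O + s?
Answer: -1/295199 ≈ -3.3875e-6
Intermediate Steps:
1/(-295512 + q(478, -165)) = 1/(-295512 + (478 - 165)) = 1/(-295512 + 313) = 1/(-295199) = -1/295199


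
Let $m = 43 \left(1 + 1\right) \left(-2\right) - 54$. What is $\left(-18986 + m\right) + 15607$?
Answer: $-3605$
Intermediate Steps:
$m = -226$ ($m = 43 \cdot 2 \left(-2\right) - 54 = 43 \left(-4\right) - 54 = -172 - 54 = -226$)
$\left(-18986 + m\right) + 15607 = \left(-18986 - 226\right) + 15607 = -19212 + 15607 = -3605$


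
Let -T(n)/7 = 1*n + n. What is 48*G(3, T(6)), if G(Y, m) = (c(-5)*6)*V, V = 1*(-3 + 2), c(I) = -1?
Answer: 288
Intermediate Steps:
T(n) = -14*n (T(n) = -7*(1*n + n) = -7*(n + n) = -14*n)
V = -1 (V = 1*(-1) = -1)
G(Y, m) = 6 (G(Y, m) = -1*6*(-1) = -6*(-1) = 6)
48*G(3, T(6)) = 48*6 = 288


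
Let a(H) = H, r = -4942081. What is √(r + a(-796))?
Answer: I*√4942877 ≈ 2223.3*I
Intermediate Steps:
√(r + a(-796)) = √(-4942081 - 796) = √(-4942877) = I*√4942877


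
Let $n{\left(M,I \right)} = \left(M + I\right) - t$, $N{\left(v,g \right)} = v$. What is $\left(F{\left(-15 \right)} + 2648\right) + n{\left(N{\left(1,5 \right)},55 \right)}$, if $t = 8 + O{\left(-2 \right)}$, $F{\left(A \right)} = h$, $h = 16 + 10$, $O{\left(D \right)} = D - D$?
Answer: $2722$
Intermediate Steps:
$O{\left(D \right)} = 0$
$h = 26$
$F{\left(A \right)} = 26$
$t = 8$ ($t = 8 + 0 = 8$)
$n{\left(M,I \right)} = -8 + I + M$ ($n{\left(M,I \right)} = \left(M + I\right) - 8 = \left(I + M\right) - 8 = -8 + I + M$)
$\left(F{\left(-15 \right)} + 2648\right) + n{\left(N{\left(1,5 \right)},55 \right)} = \left(26 + 2648\right) + \left(-8 + 55 + 1\right) = 2674 + 48 = 2722$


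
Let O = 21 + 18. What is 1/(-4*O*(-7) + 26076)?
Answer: 1/27168 ≈ 3.6808e-5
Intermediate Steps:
O = 39
1/(-4*O*(-7) + 26076) = 1/(-4*39*(-7) + 26076) = 1/(-156*(-7) + 26076) = 1/(1092 + 26076) = 1/27168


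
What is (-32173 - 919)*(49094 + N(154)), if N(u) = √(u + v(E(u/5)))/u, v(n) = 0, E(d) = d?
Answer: -1624618648 - 16546*√154/77 ≈ -1.6246e+9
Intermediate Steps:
N(u) = u^(-½) (N(u) = √(u + 0)/u = √u/u = u^(-½))
(-32173 - 919)*(49094 + N(154)) = (-32173 - 919)*(49094 + 154^(-½)) = -33092*(49094 + √154/154) = -1624618648 - 16546*√154/77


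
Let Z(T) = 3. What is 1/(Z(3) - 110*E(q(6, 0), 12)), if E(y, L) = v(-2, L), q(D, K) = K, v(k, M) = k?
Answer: 1/223 ≈ 0.0044843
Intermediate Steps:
E(y, L) = -2
1/(Z(3) - 110*E(q(6, 0), 12)) = 1/(3 - 110*(-2)) = 1/(3 + 220) = 1/223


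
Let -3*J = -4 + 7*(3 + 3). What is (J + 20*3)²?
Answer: 20164/9 ≈ 2240.4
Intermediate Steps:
J = -38/3 (J = -(-4 + 7*(3 + 3))/3 = -(-4 + 7*6)/3 = -(-4 + 42)/3 = -⅓*38 = -38/3 ≈ -12.667)
(J + 20*3)² = (-38/3 + 20*3)² = (-38/3 + 60)² = (142/3)² = 20164/9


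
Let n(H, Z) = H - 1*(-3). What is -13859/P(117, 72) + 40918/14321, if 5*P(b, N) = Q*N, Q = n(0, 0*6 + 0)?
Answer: -983535407/3093336 ≈ -317.95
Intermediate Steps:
n(H, Z) = 3 + H (n(H, Z) = H + 3 = 3 + H)
Q = 3 (Q = 3 + 0 = 3)
P(b, N) = 3*N/5 (P(b, N) = (3*N)/5 = 3*N/5)
-13859/P(117, 72) + 40918/14321 = -13859/((⅗)*72) + 40918/14321 = -13859/216/5 + 40918*(1/14321) = -13859*5/216 + 40918/14321 = -69295/216 + 40918/14321 = -983535407/3093336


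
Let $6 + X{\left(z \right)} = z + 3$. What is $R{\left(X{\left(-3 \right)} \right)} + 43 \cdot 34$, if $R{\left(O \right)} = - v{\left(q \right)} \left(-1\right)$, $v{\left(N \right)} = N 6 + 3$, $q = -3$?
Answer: $1447$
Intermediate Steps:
$v{\left(N \right)} = 3 + 6 N$ ($v{\left(N \right)} = 6 N + 3 = 3 + 6 N$)
$X{\left(z \right)} = -3 + z$ ($X{\left(z \right)} = -6 + \left(z + 3\right) = -6 + \left(3 + z\right) = -3 + z$)
$R{\left(O \right)} = -15$ ($R{\left(O \right)} = - (3 + 6 \left(-3\right)) \left(-1\right) = - (3 - 18) \left(-1\right) = \left(-1\right) \left(-15\right) \left(-1\right) = 15 \left(-1\right) = -15$)
$R{\left(X{\left(-3 \right)} \right)} + 43 \cdot 34 = -15 + 43 \cdot 34 = -15 + 1462 = 1447$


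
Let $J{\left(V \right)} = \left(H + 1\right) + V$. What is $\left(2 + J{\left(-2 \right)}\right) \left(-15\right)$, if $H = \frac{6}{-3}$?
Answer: $15$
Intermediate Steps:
$H = -2$ ($H = 6 \left(- \frac{1}{3}\right) = -2$)
$J{\left(V \right)} = -1 + V$ ($J{\left(V \right)} = \left(-2 + 1\right) + V = -1 + V$)
$\left(2 + J{\left(-2 \right)}\right) \left(-15\right) = \left(2 - 3\right) \left(-15\right) = \left(-1\right) \left(-15\right) = 15$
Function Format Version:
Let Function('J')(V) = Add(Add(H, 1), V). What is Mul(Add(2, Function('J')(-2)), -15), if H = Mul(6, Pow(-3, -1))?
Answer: 15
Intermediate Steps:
H = -2 (H = Mul(6, Rational(-1, 3)) = -2)
Function('J')(V) = Add(-1, V) (Function('J')(V) = Add(Add(-2, 1), V) = Add(-1, V))
Mul(Add(2, Function('J')(-2)), -15) = Mul(Add(2, Add(-1, -2)), -15) = Mul(Add(2, -3), -15) = Mul(-1, -15) = 15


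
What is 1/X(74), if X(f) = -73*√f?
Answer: -√74/5402 ≈ -0.0015924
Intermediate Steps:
1/X(74) = 1/(-73*√74) = -√74/5402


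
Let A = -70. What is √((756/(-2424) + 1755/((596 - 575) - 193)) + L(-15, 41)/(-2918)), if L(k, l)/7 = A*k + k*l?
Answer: I*√1856378198427549/12672874 ≈ 3.3998*I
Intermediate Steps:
L(k, l) = -490*k + 7*k*l (L(k, l) = 7*(-70*k + k*l) = -490*k + 7*k*l)
√((756/(-2424) + 1755/((596 - 575) - 193)) + L(-15, 41)/(-2918)) = √((756/(-2424) + 1755/((596 - 575) - 193)) + (7*(-15)*(-70 + 41))/(-2918)) = √((756*(-1/2424) + 1755/(21 - 193)) + (7*(-15)*(-29))*(-1/2918)) = √((-63/202 + 1755/(-172)) + 3045*(-1/2918)) = √((-63/202 + 1755*(-1/172)) - 3045/2918) = √((-63/202 - 1755/172) - 3045/2918) = √(-182673/17372 - 3045/2918) = √(-292968777/25345748) = I*√1856378198427549/12672874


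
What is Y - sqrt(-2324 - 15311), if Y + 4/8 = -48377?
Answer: -96755/2 - I*sqrt(17635) ≈ -48378.0 - 132.8*I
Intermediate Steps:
Y = -96755/2 (Y = -1/2 - 48377 = -96755/2 ≈ -48378.)
Y - sqrt(-2324 - 15311) = -96755/2 - sqrt(-2324 - 15311) = -96755/2 - sqrt(-17635) = -96755/2 - I*sqrt(17635)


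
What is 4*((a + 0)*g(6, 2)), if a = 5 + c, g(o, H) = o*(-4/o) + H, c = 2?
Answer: -56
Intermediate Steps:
g(o, H) = -4 + H
a = 7 (a = 5 + 2 = 7)
4*((a + 0)*g(6, 2)) = 4*((7 + 0)*(-4 + 2)) = 4*(7*(-2)) = 4*(-14) = -56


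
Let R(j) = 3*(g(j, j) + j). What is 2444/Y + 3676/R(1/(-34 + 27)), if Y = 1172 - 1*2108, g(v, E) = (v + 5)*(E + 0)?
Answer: -1082671/738 ≈ -1467.0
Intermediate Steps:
g(v, E) = E*(5 + v) (g(v, E) = (5 + v)*E = E*(5 + v))
R(j) = 3*j + 3*j*(5 + j) (R(j) = 3*(j*(5 + j) + j) = 3*(j + j*(5 + j)) = 3*j + 3*j*(5 + j))
Y = -936 (Y = 1172 - 2108 = -936)
2444/Y + 3676/R(1/(-34 + 27)) = 2444/(-936) + 3676/((3*(6 + 1/(-34 + 27))/(-34 + 27))) = 2444*(-1/936) + 3676/((3*(6 + 1/(-7))/(-7))) = -47/18 + 3676/((3*(-⅐)*(6 - ⅐))) = -47/18 + 3676/((3*(-⅐)*(41/7))) = -47/18 + 3676/(-123/49) = -47/18 + 3676*(-49/123) = -47/18 - 180124/123 = -1082671/738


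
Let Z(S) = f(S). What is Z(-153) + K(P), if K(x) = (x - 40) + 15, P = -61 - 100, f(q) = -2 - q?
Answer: -35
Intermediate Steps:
Z(S) = -2 - S
P = -161
K(x) = -25 + x (K(x) = (-40 + x) + 15 = -25 + x)
Z(-153) + K(P) = (-2 - 1*(-153)) + (-25 - 161) = (-2 + 153) - 186 = 151 - 186 = -35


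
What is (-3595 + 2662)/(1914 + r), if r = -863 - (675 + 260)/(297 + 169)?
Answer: -434778/488831 ≈ -0.88942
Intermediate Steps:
r = -403093/466 (r = -863 - 935/466 = -403093/466 ≈ -865.01)
(-3595 + 2662)/(1914 + r) = (-3595 + 2662)/(1914 - 403093/466) = -933/488831/466 = -933*466/488831 = -434778/488831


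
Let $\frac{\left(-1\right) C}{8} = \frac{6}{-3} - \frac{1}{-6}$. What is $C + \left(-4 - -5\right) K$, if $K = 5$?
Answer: $\frac{59}{3} \approx 19.667$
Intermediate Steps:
$C = \frac{44}{3}$ ($C = - 8 \left(\frac{6}{-3} - \frac{1}{-6}\right) = - 8 \left(6 \left(- \frac{1}{3}\right) - - \frac{1}{6}\right) = - 8 \left(-2 + \frac{1}{6}\right) = \left(-8\right) \left(- \frac{11}{6}\right) = \frac{44}{3} \approx 14.667$)
$C + \left(-4 - -5\right) K = \frac{44}{3} + \left(-4 - -5\right) 5 = \frac{44}{3} + \left(-4 + 5\right) 5 = \frac{44}{3} + 1 \cdot 5 = \frac{44}{3} + 5 = \frac{59}{3}$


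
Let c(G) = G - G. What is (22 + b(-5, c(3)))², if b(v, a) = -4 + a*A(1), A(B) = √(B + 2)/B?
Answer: 324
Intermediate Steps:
A(B) = √(2 + B)/B
c(G) = 0
b(v, a) = -4 + a*√3 (b(v, a) = -4 + a*(√(2 + 1)/1) = -4 + a*(1*√3) = -4 + a*√3)
(22 + b(-5, c(3)))² = (22 + (-4 + 0*√3))² = (22 + (-4 + 0))² = (22 - 4)² = 18² = 324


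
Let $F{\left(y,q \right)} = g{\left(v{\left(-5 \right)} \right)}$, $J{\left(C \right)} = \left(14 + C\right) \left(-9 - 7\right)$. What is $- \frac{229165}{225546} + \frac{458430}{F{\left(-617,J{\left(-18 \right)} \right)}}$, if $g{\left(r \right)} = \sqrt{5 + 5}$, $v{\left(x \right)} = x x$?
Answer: $- \frac{229165}{225546} + 45843 \sqrt{10} \approx 1.4497 \cdot 10^{5}$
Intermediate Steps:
$v{\left(x \right)} = x^{2}$
$J{\left(C \right)} = -224 - 16 C$ ($J{\left(C \right)} = \left(14 + C\right) \left(-16\right) = -224 - 16 C$)
$g{\left(r \right)} = \sqrt{10}$
$F{\left(y,q \right)} = \sqrt{10}$
$- \frac{229165}{225546} + \frac{458430}{F{\left(-617,J{\left(-18 \right)} \right)}} = - \frac{229165}{225546} + \frac{458430}{\sqrt{10}} = \left(-229165\right) \frac{1}{225546} + 458430 \frac{\sqrt{10}}{10} = - \frac{229165}{225546} + 45843 \sqrt{10}$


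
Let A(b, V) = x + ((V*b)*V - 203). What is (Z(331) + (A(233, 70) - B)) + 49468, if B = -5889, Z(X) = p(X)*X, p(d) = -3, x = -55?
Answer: 1195806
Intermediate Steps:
Z(X) = -3*X
A(b, V) = -258 + b*V² (A(b, V) = -55 + ((V*b)*V - 203) = -55 + (b*V² - 203) = -55 + (-203 + b*V²) = -258 + b*V²)
(Z(331) + (A(233, 70) - B)) + 49468 = (-3*331 + ((-258 + 233*70²) - 1*(-5889))) + 49468 = (-993 + ((-258 + 233*4900) + 5889)) + 49468 = (-993 + ((-258 + 1141700) + 5889)) + 49468 = (-993 + (1141442 + 5889)) + 49468 = (-993 + 1147331) + 49468 = 1146338 + 49468 = 1195806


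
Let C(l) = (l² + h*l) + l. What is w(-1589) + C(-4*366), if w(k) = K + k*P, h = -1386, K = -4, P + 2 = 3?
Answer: 4169343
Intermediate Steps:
P = 1 (P = -2 + 3 = 1)
w(k) = -4 + k (w(k) = -4 + k*1 = -4 + k)
C(l) = l² - 1385*l (C(l) = (l² - 1386*l) + l = l² - 1385*l)
w(-1589) + C(-4*366) = (-4 - 1589) + (-4*366)*(-1385 - 4*366) = -1593 - 1464*(-1385 - 1464) = -1593 - 1464*(-2849) = -1593 + 4170936 = 4169343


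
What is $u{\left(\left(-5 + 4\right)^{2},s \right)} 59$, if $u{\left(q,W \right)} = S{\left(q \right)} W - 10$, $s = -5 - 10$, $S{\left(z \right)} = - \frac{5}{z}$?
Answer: $3835$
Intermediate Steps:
$s = -15$
$u{\left(q,W \right)} = -10 - \frac{5 W}{q}$ ($u{\left(q,W \right)} = - \frac{5}{q} W - 10 = - \frac{5 W}{q} - 10 = -10 - \frac{5 W}{q}$)
$u{\left(\left(-5 + 4\right)^{2},s \right)} 59 = \left(-10 - - \frac{75}{\left(-5 + 4\right)^{2}}\right) 59 = \left(-10 - - \frac{75}{\left(-1\right)^{2}}\right) 59 = \left(-10 - - \frac{75}{1}\right) 59 = \left(-10 - \left(-75\right) 1\right) 59 = \left(-10 + 75\right) 59 = 65 \cdot 59 = 3835$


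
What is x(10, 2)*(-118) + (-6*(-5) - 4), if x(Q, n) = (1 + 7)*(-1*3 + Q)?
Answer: -6582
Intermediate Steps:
x(Q, n) = -24 + 8*Q (x(Q, n) = 8*(-3 + Q) = -24 + 8*Q)
x(10, 2)*(-118) + (-6*(-5) - 4) = (-24 + 8*10)*(-118) + (-6*(-5) - 4) = (-24 + 80)*(-118) + (30 - 4) = 56*(-118) + 26 = -6608 + 26 = -6582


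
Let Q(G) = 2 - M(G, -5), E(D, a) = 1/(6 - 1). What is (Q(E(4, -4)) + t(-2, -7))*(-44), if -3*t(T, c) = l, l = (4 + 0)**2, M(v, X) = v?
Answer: 2332/15 ≈ 155.47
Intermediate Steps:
l = 16 (l = 4**2 = 16)
E(D, a) = 1/5
t(T, c) = -16/3 (t(T, c) = -1/3*16 = -16/3)
Q(G) = 2 - G
(Q(E(4, -4)) + t(-2, -7))*(-44) = ((2 - 1*1/5) - 16/3)*(-44) = ((2 - 1/5) - 16/3)*(-44) = (9/5 - 16/3)*(-44) = -53/15*(-44) = 2332/15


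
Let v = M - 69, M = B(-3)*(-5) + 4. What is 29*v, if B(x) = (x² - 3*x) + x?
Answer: -4060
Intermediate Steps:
B(x) = x² - 2*x
M = -71 (M = -3*(-2 - 3)*(-5) + 4 = -3*(-5)*(-5) + 4 = 15*(-5) + 4 = -75 + 4 = -71)
v = -140 (v = -71 - 69 = -140)
29*v = 29*(-140) = -4060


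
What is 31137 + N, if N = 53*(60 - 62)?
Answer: 31031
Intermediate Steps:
N = -106 (N = 53*(-2) = -106)
31137 + N = 31137 - 106 = 31031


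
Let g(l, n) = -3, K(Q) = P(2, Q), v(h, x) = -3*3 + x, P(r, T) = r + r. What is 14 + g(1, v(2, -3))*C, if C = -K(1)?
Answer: 26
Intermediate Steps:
P(r, T) = 2*r
v(h, x) = -9 + x
K(Q) = 4 (K(Q) = 2*2 = 4)
C = -4 (C = -1*4 = -4)
14 + g(1, v(2, -3))*C = 14 - 3*(-4) = 14 + 12 = 26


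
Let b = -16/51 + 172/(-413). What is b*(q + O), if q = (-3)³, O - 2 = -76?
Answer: 1553380/21063 ≈ 73.749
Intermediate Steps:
O = -74 (O = 2 - 76 = -74)
q = -27
b = -15380/21063 (b = -16*1/51 + 172*(-1/413) = -16/51 - 172/413 = -15380/21063 ≈ -0.73019)
b*(q + O) = -15380*(-27 - 74)/21063 = -15380/21063*(-101) = 1553380/21063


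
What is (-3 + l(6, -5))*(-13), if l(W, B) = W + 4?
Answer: -91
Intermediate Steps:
l(W, B) = 4 + W
(-3 + l(6, -5))*(-13) = (-3 + (4 + 6))*(-13) = (-3 + 10)*(-13) = 7*(-13) = -91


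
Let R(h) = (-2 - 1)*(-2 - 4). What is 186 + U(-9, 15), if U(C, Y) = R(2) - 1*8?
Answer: 196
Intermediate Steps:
R(h) = 18 (R(h) = -3*(-6) = 18)
U(C, Y) = 10 (U(C, Y) = 18 - 1*8 = 18 - 8 = 10)
186 + U(-9, 15) = 186 + 10 = 196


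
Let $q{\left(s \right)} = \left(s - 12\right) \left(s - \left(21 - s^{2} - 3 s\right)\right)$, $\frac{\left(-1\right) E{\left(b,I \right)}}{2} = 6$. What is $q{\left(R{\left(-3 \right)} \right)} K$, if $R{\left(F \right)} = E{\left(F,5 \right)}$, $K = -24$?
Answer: $43200$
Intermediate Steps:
$E{\left(b,I \right)} = -12$ ($E{\left(b,I \right)} = \left(-2\right) 6 = -12$)
$R{\left(F \right)} = -12$
$q{\left(s \right)} = \left(-12 + s\right) \left(-21 + s^{2} + 4 s\right)$ ($q{\left(s \right)} = \left(-12 + s\right) \left(s + \left(-21 + s^{2} + 3 s\right)\right) = \left(-12 + s\right) \left(-21 + s^{2} + 4 s\right)$)
$q{\left(R{\left(-3 \right)} \right)} K = \left(252 + \left(-12\right)^{3} - -828 - 8 \left(-12\right)^{2}\right) \left(-24\right) = \left(252 - 1728 + 828 - 1152\right) \left(-24\right) = \left(-1800\right) \left(-24\right) = 43200$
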